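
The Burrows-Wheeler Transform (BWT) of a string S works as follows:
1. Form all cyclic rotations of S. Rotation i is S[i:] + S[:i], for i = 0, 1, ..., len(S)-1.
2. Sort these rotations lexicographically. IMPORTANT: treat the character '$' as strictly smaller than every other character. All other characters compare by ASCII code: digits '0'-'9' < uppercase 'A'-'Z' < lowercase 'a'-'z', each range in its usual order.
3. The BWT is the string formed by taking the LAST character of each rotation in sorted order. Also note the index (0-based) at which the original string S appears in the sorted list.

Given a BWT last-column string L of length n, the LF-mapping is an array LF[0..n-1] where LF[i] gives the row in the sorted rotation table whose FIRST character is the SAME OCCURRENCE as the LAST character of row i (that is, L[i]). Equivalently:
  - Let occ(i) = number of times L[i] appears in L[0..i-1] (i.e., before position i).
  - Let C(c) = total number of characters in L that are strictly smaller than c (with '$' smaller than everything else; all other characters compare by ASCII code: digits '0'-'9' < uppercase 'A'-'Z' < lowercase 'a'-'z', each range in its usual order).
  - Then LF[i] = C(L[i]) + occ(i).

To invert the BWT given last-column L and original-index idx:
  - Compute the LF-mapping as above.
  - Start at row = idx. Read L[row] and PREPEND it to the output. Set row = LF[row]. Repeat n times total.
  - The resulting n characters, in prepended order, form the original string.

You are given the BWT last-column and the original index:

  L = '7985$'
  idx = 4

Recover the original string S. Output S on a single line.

LF mapping: 2 4 3 1 0
Walk LF starting at row 4, prepending L[row]:
  step 1: row=4, L[4]='$', prepend. Next row=LF[4]=0
  step 2: row=0, L[0]='7', prepend. Next row=LF[0]=2
  step 3: row=2, L[2]='8', prepend. Next row=LF[2]=3
  step 4: row=3, L[3]='5', prepend. Next row=LF[3]=1
  step 5: row=1, L[1]='9', prepend. Next row=LF[1]=4
Reversed output: 9587$

Answer: 9587$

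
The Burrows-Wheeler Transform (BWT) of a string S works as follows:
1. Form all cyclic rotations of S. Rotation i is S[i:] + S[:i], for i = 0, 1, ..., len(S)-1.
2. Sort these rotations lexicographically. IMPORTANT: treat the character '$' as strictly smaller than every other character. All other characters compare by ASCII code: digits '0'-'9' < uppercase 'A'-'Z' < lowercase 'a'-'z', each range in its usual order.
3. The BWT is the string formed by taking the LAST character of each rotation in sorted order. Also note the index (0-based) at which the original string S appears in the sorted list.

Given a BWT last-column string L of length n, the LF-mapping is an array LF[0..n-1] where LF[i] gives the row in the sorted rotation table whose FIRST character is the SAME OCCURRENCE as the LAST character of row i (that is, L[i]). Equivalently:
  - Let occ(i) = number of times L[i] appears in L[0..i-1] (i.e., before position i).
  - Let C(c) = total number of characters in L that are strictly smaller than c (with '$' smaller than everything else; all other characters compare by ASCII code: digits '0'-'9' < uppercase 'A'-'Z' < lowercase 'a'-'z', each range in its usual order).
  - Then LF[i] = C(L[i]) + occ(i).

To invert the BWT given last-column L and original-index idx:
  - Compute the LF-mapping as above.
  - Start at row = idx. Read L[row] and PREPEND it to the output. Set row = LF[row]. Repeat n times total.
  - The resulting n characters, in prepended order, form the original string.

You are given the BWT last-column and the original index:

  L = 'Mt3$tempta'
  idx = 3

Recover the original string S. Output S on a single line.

Answer: attempt3M$

Derivation:
LF mapping: 2 7 1 0 8 4 5 6 9 3
Walk LF starting at row 3, prepending L[row]:
  step 1: row=3, L[3]='$', prepend. Next row=LF[3]=0
  step 2: row=0, L[0]='M', prepend. Next row=LF[0]=2
  step 3: row=2, L[2]='3', prepend. Next row=LF[2]=1
  step 4: row=1, L[1]='t', prepend. Next row=LF[1]=7
  step 5: row=7, L[7]='p', prepend. Next row=LF[7]=6
  step 6: row=6, L[6]='m', prepend. Next row=LF[6]=5
  step 7: row=5, L[5]='e', prepend. Next row=LF[5]=4
  step 8: row=4, L[4]='t', prepend. Next row=LF[4]=8
  step 9: row=8, L[8]='t', prepend. Next row=LF[8]=9
  step 10: row=9, L[9]='a', prepend. Next row=LF[9]=3
Reversed output: attempt3M$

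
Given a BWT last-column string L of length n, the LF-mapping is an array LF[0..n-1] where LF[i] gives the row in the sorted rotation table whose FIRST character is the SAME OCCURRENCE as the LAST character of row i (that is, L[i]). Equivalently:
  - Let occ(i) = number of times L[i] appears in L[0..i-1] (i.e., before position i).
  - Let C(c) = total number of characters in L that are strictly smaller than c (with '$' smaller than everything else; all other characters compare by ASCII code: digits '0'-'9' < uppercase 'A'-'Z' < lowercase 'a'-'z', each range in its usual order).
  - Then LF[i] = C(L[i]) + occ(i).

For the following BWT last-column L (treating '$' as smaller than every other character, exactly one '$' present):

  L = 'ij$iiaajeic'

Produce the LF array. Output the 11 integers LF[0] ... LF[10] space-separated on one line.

Answer: 5 9 0 6 7 1 2 10 4 8 3

Derivation:
Char counts: '$':1, 'a':2, 'c':1, 'e':1, 'i':4, 'j':2
C (first-col start): C('$')=0, C('a')=1, C('c')=3, C('e')=4, C('i')=5, C('j')=9
L[0]='i': occ=0, LF[0]=C('i')+0=5+0=5
L[1]='j': occ=0, LF[1]=C('j')+0=9+0=9
L[2]='$': occ=0, LF[2]=C('$')+0=0+0=0
L[3]='i': occ=1, LF[3]=C('i')+1=5+1=6
L[4]='i': occ=2, LF[4]=C('i')+2=5+2=7
L[5]='a': occ=0, LF[5]=C('a')+0=1+0=1
L[6]='a': occ=1, LF[6]=C('a')+1=1+1=2
L[7]='j': occ=1, LF[7]=C('j')+1=9+1=10
L[8]='e': occ=0, LF[8]=C('e')+0=4+0=4
L[9]='i': occ=3, LF[9]=C('i')+3=5+3=8
L[10]='c': occ=0, LF[10]=C('c')+0=3+0=3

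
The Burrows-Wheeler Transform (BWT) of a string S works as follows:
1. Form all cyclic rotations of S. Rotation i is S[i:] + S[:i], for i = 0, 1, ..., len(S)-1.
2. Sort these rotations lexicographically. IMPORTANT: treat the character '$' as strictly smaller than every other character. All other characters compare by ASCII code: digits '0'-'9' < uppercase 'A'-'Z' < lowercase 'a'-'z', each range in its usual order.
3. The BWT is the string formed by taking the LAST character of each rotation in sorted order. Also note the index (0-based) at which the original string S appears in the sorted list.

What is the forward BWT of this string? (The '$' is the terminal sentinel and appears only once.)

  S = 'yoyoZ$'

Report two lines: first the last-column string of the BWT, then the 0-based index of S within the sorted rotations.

Answer: Zoyyo$
5

Derivation:
All 6 rotations (rotation i = S[i:]+S[:i]):
  rot[0] = yoyoZ$
  rot[1] = oyoZ$y
  rot[2] = yoZ$yo
  rot[3] = oZ$yoy
  rot[4] = Z$yoyo
  rot[5] = $yoyoZ
Sorted (with $ < everything):
  sorted[0] = $yoyoZ  (last char: 'Z')
  sorted[1] = Z$yoyo  (last char: 'o')
  sorted[2] = oZ$yoy  (last char: 'y')
  sorted[3] = oyoZ$y  (last char: 'y')
  sorted[4] = yoZ$yo  (last char: 'o')
  sorted[5] = yoyoZ$  (last char: '$')
Last column: Zoyyo$
Original string S is at sorted index 5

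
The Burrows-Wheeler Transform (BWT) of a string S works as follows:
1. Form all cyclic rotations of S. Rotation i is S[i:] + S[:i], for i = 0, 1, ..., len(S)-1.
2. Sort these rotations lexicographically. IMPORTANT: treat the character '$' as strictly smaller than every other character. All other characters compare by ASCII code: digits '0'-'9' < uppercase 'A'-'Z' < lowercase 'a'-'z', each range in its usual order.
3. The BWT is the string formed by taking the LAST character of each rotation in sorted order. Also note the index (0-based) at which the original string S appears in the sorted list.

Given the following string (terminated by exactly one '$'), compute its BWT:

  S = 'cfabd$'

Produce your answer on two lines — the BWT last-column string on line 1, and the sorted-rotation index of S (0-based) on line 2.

Answer: dfa$bc
3

Derivation:
All 6 rotations (rotation i = S[i:]+S[:i]):
  rot[0] = cfabd$
  rot[1] = fabd$c
  rot[2] = abd$cf
  rot[3] = bd$cfa
  rot[4] = d$cfab
  rot[5] = $cfabd
Sorted (with $ < everything):
  sorted[0] = $cfabd  (last char: 'd')
  sorted[1] = abd$cf  (last char: 'f')
  sorted[2] = bd$cfa  (last char: 'a')
  sorted[3] = cfabd$  (last char: '$')
  sorted[4] = d$cfab  (last char: 'b')
  sorted[5] = fabd$c  (last char: 'c')
Last column: dfa$bc
Original string S is at sorted index 3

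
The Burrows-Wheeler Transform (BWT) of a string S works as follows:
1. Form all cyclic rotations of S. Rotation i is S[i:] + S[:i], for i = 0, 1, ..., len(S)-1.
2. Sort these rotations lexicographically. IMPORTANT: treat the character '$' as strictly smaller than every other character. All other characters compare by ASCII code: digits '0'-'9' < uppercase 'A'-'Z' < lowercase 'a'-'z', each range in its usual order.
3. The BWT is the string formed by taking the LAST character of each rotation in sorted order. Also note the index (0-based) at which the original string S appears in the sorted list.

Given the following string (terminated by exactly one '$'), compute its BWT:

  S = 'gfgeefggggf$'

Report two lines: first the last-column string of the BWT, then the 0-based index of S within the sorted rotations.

Answer: fgeggefg$ggf
8

Derivation:
All 12 rotations (rotation i = S[i:]+S[:i]):
  rot[0] = gfgeefggggf$
  rot[1] = fgeefggggf$g
  rot[2] = geefggggf$gf
  rot[3] = eefggggf$gfg
  rot[4] = efggggf$gfge
  rot[5] = fggggf$gfgee
  rot[6] = ggggf$gfgeef
  rot[7] = gggf$gfgeefg
  rot[8] = ggf$gfgeefgg
  rot[9] = gf$gfgeefggg
  rot[10] = f$gfgeefgggg
  rot[11] = $gfgeefggggf
Sorted (with $ < everything):
  sorted[0] = $gfgeefggggf  (last char: 'f')
  sorted[1] = eefggggf$gfg  (last char: 'g')
  sorted[2] = efggggf$gfge  (last char: 'e')
  sorted[3] = f$gfgeefgggg  (last char: 'g')
  sorted[4] = fgeefggggf$g  (last char: 'g')
  sorted[5] = fggggf$gfgee  (last char: 'e')
  sorted[6] = geefggggf$gf  (last char: 'f')
  sorted[7] = gf$gfgeefggg  (last char: 'g')
  sorted[8] = gfgeefggggf$  (last char: '$')
  sorted[9] = ggf$gfgeefgg  (last char: 'g')
  sorted[10] = gggf$gfgeefg  (last char: 'g')
  sorted[11] = ggggf$gfgeef  (last char: 'f')
Last column: fgeggefg$ggf
Original string S is at sorted index 8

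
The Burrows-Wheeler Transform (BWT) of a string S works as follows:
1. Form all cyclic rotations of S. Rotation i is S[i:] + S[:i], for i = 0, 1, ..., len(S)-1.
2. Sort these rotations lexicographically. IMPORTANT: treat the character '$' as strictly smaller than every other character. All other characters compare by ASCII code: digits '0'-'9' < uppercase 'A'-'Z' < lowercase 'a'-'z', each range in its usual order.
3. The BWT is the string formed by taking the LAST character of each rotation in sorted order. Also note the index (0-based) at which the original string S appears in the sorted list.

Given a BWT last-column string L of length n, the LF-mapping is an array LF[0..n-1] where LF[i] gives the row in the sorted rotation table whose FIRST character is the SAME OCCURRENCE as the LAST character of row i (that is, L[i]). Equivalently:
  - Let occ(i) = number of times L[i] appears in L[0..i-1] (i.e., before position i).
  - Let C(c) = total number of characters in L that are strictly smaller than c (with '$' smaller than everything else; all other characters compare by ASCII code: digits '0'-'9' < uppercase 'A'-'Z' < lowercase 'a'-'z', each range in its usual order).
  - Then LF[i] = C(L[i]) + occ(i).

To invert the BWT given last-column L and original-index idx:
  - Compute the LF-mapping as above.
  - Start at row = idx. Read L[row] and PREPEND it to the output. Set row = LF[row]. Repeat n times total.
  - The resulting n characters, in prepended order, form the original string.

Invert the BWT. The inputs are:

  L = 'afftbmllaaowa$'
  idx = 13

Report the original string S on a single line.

LF mapping: 1 6 7 12 5 10 8 9 2 3 11 13 4 0
Walk LF starting at row 13, prepending L[row]:
  step 1: row=13, L[13]='$', prepend. Next row=LF[13]=0
  step 2: row=0, L[0]='a', prepend. Next row=LF[0]=1
  step 3: row=1, L[1]='f', prepend. Next row=LF[1]=6
  step 4: row=6, L[6]='l', prepend. Next row=LF[6]=8
  step 5: row=8, L[8]='a', prepend. Next row=LF[8]=2
  step 6: row=2, L[2]='f', prepend. Next row=LF[2]=7
  step 7: row=7, L[7]='l', prepend. Next row=LF[7]=9
  step 8: row=9, L[9]='a', prepend. Next row=LF[9]=3
  step 9: row=3, L[3]='t', prepend. Next row=LF[3]=12
  step 10: row=12, L[12]='a', prepend. Next row=LF[12]=4
  step 11: row=4, L[4]='b', prepend. Next row=LF[4]=5
  step 12: row=5, L[5]='m', prepend. Next row=LF[5]=10
  step 13: row=10, L[10]='o', prepend. Next row=LF[10]=11
  step 14: row=11, L[11]='w', prepend. Next row=LF[11]=13
Reversed output: wombatalfalfa$

Answer: wombatalfalfa$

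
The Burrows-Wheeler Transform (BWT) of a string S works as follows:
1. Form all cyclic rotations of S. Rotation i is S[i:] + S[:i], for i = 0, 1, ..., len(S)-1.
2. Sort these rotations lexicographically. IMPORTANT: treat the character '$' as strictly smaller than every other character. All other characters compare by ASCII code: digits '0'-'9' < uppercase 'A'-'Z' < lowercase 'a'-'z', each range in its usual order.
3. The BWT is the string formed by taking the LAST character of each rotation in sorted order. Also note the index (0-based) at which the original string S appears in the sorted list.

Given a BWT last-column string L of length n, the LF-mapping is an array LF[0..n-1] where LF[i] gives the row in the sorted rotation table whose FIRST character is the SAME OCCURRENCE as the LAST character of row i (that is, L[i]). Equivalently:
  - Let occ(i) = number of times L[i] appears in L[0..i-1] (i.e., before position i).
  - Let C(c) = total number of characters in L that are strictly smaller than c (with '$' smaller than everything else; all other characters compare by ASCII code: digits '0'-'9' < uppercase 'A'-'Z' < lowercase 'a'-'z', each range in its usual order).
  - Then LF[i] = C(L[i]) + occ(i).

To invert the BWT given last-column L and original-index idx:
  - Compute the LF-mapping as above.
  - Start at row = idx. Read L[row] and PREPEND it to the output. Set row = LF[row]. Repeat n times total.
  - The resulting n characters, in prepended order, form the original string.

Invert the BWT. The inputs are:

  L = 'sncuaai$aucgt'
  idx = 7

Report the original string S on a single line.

Answer: iguanacactus$

Derivation:
LF mapping: 9 8 4 11 1 2 7 0 3 12 5 6 10
Walk LF starting at row 7, prepending L[row]:
  step 1: row=7, L[7]='$', prepend. Next row=LF[7]=0
  step 2: row=0, L[0]='s', prepend. Next row=LF[0]=9
  step 3: row=9, L[9]='u', prepend. Next row=LF[9]=12
  step 4: row=12, L[12]='t', prepend. Next row=LF[12]=10
  step 5: row=10, L[10]='c', prepend. Next row=LF[10]=5
  step 6: row=5, L[5]='a', prepend. Next row=LF[5]=2
  step 7: row=2, L[2]='c', prepend. Next row=LF[2]=4
  step 8: row=4, L[4]='a', prepend. Next row=LF[4]=1
  step 9: row=1, L[1]='n', prepend. Next row=LF[1]=8
  step 10: row=8, L[8]='a', prepend. Next row=LF[8]=3
  step 11: row=3, L[3]='u', prepend. Next row=LF[3]=11
  step 12: row=11, L[11]='g', prepend. Next row=LF[11]=6
  step 13: row=6, L[6]='i', prepend. Next row=LF[6]=7
Reversed output: iguanacactus$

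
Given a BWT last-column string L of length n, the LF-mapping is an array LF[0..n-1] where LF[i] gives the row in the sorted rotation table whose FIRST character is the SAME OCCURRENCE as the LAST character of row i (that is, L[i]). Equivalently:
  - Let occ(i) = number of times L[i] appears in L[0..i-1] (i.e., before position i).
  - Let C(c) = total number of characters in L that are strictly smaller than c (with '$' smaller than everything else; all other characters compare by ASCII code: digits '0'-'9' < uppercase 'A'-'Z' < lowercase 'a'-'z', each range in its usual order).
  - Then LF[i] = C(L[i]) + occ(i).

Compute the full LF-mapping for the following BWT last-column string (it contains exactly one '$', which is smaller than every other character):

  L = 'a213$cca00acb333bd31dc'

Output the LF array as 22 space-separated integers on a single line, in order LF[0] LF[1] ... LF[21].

Answer: 11 5 3 6 0 16 17 12 1 2 13 18 14 7 8 9 15 20 10 4 21 19

Derivation:
Char counts: '$':1, '0':2, '1':2, '2':1, '3':5, 'a':3, 'b':2, 'c':4, 'd':2
C (first-col start): C('$')=0, C('0')=1, C('1')=3, C('2')=5, C('3')=6, C('a')=11, C('b')=14, C('c')=16, C('d')=20
L[0]='a': occ=0, LF[0]=C('a')+0=11+0=11
L[1]='2': occ=0, LF[1]=C('2')+0=5+0=5
L[2]='1': occ=0, LF[2]=C('1')+0=3+0=3
L[3]='3': occ=0, LF[3]=C('3')+0=6+0=6
L[4]='$': occ=0, LF[4]=C('$')+0=0+0=0
L[5]='c': occ=0, LF[5]=C('c')+0=16+0=16
L[6]='c': occ=1, LF[6]=C('c')+1=16+1=17
L[7]='a': occ=1, LF[7]=C('a')+1=11+1=12
L[8]='0': occ=0, LF[8]=C('0')+0=1+0=1
L[9]='0': occ=1, LF[9]=C('0')+1=1+1=2
L[10]='a': occ=2, LF[10]=C('a')+2=11+2=13
L[11]='c': occ=2, LF[11]=C('c')+2=16+2=18
L[12]='b': occ=0, LF[12]=C('b')+0=14+0=14
L[13]='3': occ=1, LF[13]=C('3')+1=6+1=7
L[14]='3': occ=2, LF[14]=C('3')+2=6+2=8
L[15]='3': occ=3, LF[15]=C('3')+3=6+3=9
L[16]='b': occ=1, LF[16]=C('b')+1=14+1=15
L[17]='d': occ=0, LF[17]=C('d')+0=20+0=20
L[18]='3': occ=4, LF[18]=C('3')+4=6+4=10
L[19]='1': occ=1, LF[19]=C('1')+1=3+1=4
L[20]='d': occ=1, LF[20]=C('d')+1=20+1=21
L[21]='c': occ=3, LF[21]=C('c')+3=16+3=19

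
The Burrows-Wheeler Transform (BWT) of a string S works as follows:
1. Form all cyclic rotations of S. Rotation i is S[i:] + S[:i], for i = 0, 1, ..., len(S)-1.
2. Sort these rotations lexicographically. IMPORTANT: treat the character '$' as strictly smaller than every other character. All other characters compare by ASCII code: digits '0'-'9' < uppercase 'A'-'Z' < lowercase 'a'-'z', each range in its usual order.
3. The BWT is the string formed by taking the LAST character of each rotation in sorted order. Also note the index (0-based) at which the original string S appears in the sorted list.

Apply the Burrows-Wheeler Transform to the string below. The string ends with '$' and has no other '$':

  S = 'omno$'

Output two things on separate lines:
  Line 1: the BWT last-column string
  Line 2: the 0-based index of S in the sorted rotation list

Answer: oomn$
4

Derivation:
All 5 rotations (rotation i = S[i:]+S[:i]):
  rot[0] = omno$
  rot[1] = mno$o
  rot[2] = no$om
  rot[3] = o$omn
  rot[4] = $omno
Sorted (with $ < everything):
  sorted[0] = $omno  (last char: 'o')
  sorted[1] = mno$o  (last char: 'o')
  sorted[2] = no$om  (last char: 'm')
  sorted[3] = o$omn  (last char: 'n')
  sorted[4] = omno$  (last char: '$')
Last column: oomn$
Original string S is at sorted index 4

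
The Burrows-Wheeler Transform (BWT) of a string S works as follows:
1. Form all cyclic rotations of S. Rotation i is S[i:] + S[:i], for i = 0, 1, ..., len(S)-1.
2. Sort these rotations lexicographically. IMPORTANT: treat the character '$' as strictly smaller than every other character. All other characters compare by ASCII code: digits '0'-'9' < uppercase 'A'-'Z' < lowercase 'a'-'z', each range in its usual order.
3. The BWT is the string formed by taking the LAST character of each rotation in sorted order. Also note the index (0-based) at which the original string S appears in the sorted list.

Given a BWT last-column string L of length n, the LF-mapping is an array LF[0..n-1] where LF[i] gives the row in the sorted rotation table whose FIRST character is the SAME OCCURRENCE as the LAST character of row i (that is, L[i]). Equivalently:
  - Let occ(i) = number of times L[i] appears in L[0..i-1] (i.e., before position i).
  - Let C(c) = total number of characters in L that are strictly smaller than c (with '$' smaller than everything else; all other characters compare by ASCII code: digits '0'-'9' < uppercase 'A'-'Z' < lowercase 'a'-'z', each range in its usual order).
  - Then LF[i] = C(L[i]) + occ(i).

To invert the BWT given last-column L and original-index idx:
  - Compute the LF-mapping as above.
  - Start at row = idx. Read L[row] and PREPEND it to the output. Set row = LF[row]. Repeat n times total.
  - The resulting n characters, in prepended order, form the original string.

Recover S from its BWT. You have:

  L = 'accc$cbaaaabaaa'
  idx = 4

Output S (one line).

Answer: abacaacaacabca$

Derivation:
LF mapping: 1 11 12 13 0 14 9 2 3 4 5 10 6 7 8
Walk LF starting at row 4, prepending L[row]:
  step 1: row=4, L[4]='$', prepend. Next row=LF[4]=0
  step 2: row=0, L[0]='a', prepend. Next row=LF[0]=1
  step 3: row=1, L[1]='c', prepend. Next row=LF[1]=11
  step 4: row=11, L[11]='b', prepend. Next row=LF[11]=10
  step 5: row=10, L[10]='a', prepend. Next row=LF[10]=5
  step 6: row=5, L[5]='c', prepend. Next row=LF[5]=14
  step 7: row=14, L[14]='a', prepend. Next row=LF[14]=8
  step 8: row=8, L[8]='a', prepend. Next row=LF[8]=3
  step 9: row=3, L[3]='c', prepend. Next row=LF[3]=13
  step 10: row=13, L[13]='a', prepend. Next row=LF[13]=7
  step 11: row=7, L[7]='a', prepend. Next row=LF[7]=2
  step 12: row=2, L[2]='c', prepend. Next row=LF[2]=12
  step 13: row=12, L[12]='a', prepend. Next row=LF[12]=6
  step 14: row=6, L[6]='b', prepend. Next row=LF[6]=9
  step 15: row=9, L[9]='a', prepend. Next row=LF[9]=4
Reversed output: abacaacaacabca$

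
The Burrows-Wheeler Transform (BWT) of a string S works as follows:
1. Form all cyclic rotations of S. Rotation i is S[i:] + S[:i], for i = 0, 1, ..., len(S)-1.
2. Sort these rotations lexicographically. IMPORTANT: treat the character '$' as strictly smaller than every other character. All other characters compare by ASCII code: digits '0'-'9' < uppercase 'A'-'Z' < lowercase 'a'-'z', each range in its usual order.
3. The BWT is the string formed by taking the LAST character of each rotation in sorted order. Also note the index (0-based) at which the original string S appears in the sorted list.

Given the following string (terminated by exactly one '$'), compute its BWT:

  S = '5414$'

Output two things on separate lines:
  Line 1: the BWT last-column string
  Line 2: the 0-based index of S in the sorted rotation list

Answer: 4415$
4

Derivation:
All 5 rotations (rotation i = S[i:]+S[:i]):
  rot[0] = 5414$
  rot[1] = 414$5
  rot[2] = 14$54
  rot[3] = 4$541
  rot[4] = $5414
Sorted (with $ < everything):
  sorted[0] = $5414  (last char: '4')
  sorted[1] = 14$54  (last char: '4')
  sorted[2] = 4$541  (last char: '1')
  sorted[3] = 414$5  (last char: '5')
  sorted[4] = 5414$  (last char: '$')
Last column: 4415$
Original string S is at sorted index 4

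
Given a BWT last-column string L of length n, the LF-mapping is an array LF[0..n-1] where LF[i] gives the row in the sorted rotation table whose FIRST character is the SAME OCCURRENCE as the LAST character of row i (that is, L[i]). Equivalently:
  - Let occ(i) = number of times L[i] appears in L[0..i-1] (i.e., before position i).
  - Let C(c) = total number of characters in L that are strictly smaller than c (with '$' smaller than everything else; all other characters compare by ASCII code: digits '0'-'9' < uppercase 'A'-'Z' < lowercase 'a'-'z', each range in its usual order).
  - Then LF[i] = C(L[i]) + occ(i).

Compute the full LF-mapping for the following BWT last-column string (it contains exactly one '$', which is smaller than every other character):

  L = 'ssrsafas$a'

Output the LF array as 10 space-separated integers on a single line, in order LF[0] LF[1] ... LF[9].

Answer: 6 7 5 8 1 4 2 9 0 3

Derivation:
Char counts: '$':1, 'a':3, 'f':1, 'r':1, 's':4
C (first-col start): C('$')=0, C('a')=1, C('f')=4, C('r')=5, C('s')=6
L[0]='s': occ=0, LF[0]=C('s')+0=6+0=6
L[1]='s': occ=1, LF[1]=C('s')+1=6+1=7
L[2]='r': occ=0, LF[2]=C('r')+0=5+0=5
L[3]='s': occ=2, LF[3]=C('s')+2=6+2=8
L[4]='a': occ=0, LF[4]=C('a')+0=1+0=1
L[5]='f': occ=0, LF[5]=C('f')+0=4+0=4
L[6]='a': occ=1, LF[6]=C('a')+1=1+1=2
L[7]='s': occ=3, LF[7]=C('s')+3=6+3=9
L[8]='$': occ=0, LF[8]=C('$')+0=0+0=0
L[9]='a': occ=2, LF[9]=C('a')+2=1+2=3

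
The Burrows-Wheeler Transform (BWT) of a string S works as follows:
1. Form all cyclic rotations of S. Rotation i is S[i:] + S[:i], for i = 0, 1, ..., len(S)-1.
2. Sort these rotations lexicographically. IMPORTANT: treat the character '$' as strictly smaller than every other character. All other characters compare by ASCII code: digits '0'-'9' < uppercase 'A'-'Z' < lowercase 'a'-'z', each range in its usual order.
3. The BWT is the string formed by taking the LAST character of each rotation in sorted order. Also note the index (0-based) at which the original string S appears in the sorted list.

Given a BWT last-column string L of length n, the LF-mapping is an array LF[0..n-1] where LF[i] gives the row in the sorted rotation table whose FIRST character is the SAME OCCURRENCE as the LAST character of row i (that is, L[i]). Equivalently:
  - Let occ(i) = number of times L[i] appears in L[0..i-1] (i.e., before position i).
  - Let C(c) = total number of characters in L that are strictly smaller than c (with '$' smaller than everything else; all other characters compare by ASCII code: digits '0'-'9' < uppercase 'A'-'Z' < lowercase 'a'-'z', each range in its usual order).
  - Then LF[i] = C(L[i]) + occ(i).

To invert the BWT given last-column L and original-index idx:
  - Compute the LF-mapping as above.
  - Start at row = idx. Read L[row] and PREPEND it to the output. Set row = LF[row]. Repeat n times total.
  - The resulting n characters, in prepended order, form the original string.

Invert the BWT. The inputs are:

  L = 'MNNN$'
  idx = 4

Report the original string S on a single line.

Answer: NNNM$

Derivation:
LF mapping: 1 2 3 4 0
Walk LF starting at row 4, prepending L[row]:
  step 1: row=4, L[4]='$', prepend. Next row=LF[4]=0
  step 2: row=0, L[0]='M', prepend. Next row=LF[0]=1
  step 3: row=1, L[1]='N', prepend. Next row=LF[1]=2
  step 4: row=2, L[2]='N', prepend. Next row=LF[2]=3
  step 5: row=3, L[3]='N', prepend. Next row=LF[3]=4
Reversed output: NNNM$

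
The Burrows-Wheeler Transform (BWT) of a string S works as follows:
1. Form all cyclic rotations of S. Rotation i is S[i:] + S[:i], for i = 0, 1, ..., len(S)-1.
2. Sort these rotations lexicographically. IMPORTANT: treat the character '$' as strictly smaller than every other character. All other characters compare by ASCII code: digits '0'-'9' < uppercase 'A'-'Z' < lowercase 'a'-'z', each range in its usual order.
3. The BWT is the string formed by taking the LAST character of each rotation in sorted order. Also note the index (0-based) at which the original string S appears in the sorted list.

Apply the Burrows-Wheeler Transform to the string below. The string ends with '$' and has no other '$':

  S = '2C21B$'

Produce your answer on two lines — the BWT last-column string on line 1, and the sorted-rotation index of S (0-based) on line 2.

All 6 rotations (rotation i = S[i:]+S[:i]):
  rot[0] = 2C21B$
  rot[1] = C21B$2
  rot[2] = 21B$2C
  rot[3] = 1B$2C2
  rot[4] = B$2C21
  rot[5] = $2C21B
Sorted (with $ < everything):
  sorted[0] = $2C21B  (last char: 'B')
  sorted[1] = 1B$2C2  (last char: '2')
  sorted[2] = 21B$2C  (last char: 'C')
  sorted[3] = 2C21B$  (last char: '$')
  sorted[4] = B$2C21  (last char: '1')
  sorted[5] = C21B$2  (last char: '2')
Last column: B2C$12
Original string S is at sorted index 3

Answer: B2C$12
3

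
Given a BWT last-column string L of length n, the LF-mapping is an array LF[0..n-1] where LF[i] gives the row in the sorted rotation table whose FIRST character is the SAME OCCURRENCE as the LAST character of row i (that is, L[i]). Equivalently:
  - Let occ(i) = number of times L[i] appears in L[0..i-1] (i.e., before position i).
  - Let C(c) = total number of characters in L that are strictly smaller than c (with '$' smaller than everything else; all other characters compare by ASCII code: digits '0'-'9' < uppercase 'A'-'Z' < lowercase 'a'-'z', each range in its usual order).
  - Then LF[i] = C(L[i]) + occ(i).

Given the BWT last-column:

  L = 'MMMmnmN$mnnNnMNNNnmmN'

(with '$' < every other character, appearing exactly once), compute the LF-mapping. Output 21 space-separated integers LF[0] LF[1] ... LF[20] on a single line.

Answer: 1 2 3 11 16 12 5 0 13 17 18 6 19 4 7 8 9 20 14 15 10

Derivation:
Char counts: '$':1, 'M':4, 'N':6, 'm':5, 'n':5
C (first-col start): C('$')=0, C('M')=1, C('N')=5, C('m')=11, C('n')=16
L[0]='M': occ=0, LF[0]=C('M')+0=1+0=1
L[1]='M': occ=1, LF[1]=C('M')+1=1+1=2
L[2]='M': occ=2, LF[2]=C('M')+2=1+2=3
L[3]='m': occ=0, LF[3]=C('m')+0=11+0=11
L[4]='n': occ=0, LF[4]=C('n')+0=16+0=16
L[5]='m': occ=1, LF[5]=C('m')+1=11+1=12
L[6]='N': occ=0, LF[6]=C('N')+0=5+0=5
L[7]='$': occ=0, LF[7]=C('$')+0=0+0=0
L[8]='m': occ=2, LF[8]=C('m')+2=11+2=13
L[9]='n': occ=1, LF[9]=C('n')+1=16+1=17
L[10]='n': occ=2, LF[10]=C('n')+2=16+2=18
L[11]='N': occ=1, LF[11]=C('N')+1=5+1=6
L[12]='n': occ=3, LF[12]=C('n')+3=16+3=19
L[13]='M': occ=3, LF[13]=C('M')+3=1+3=4
L[14]='N': occ=2, LF[14]=C('N')+2=5+2=7
L[15]='N': occ=3, LF[15]=C('N')+3=5+3=8
L[16]='N': occ=4, LF[16]=C('N')+4=5+4=9
L[17]='n': occ=4, LF[17]=C('n')+4=16+4=20
L[18]='m': occ=3, LF[18]=C('m')+3=11+3=14
L[19]='m': occ=4, LF[19]=C('m')+4=11+4=15
L[20]='N': occ=5, LF[20]=C('N')+5=5+5=10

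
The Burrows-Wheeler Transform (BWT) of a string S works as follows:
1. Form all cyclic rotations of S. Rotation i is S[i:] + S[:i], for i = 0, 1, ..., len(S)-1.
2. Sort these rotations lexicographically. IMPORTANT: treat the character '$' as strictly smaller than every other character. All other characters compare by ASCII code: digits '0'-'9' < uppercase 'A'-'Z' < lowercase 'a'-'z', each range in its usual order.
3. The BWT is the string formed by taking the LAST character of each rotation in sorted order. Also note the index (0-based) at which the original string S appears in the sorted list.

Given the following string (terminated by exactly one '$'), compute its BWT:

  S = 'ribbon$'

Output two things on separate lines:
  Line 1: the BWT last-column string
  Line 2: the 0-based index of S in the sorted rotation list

All 7 rotations (rotation i = S[i:]+S[:i]):
  rot[0] = ribbon$
  rot[1] = ibbon$r
  rot[2] = bbon$ri
  rot[3] = bon$rib
  rot[4] = on$ribb
  rot[5] = n$ribbo
  rot[6] = $ribbon
Sorted (with $ < everything):
  sorted[0] = $ribbon  (last char: 'n')
  sorted[1] = bbon$ri  (last char: 'i')
  sorted[2] = bon$rib  (last char: 'b')
  sorted[3] = ibbon$r  (last char: 'r')
  sorted[4] = n$ribbo  (last char: 'o')
  sorted[5] = on$ribb  (last char: 'b')
  sorted[6] = ribbon$  (last char: '$')
Last column: nibrob$
Original string S is at sorted index 6

Answer: nibrob$
6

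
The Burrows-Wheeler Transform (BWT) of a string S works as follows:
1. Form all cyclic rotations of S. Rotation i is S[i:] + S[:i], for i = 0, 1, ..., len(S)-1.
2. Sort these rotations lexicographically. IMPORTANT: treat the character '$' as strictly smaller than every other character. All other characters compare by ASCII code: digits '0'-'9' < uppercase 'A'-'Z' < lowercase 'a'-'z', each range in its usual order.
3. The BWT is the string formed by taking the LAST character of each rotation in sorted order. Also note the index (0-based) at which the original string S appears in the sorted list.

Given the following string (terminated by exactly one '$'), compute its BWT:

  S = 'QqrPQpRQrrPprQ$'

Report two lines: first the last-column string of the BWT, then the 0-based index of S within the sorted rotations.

All 15 rotations (rotation i = S[i:]+S[:i]):
  rot[0] = QqrPQpRQrrPprQ$
  rot[1] = qrPQpRQrrPprQ$Q
  rot[2] = rPQpRQrrPprQ$Qq
  rot[3] = PQpRQrrPprQ$Qqr
  rot[4] = QpRQrrPprQ$QqrP
  rot[5] = pRQrrPprQ$QqrPQ
  rot[6] = RQrrPprQ$QqrPQp
  rot[7] = QrrPprQ$QqrPQpR
  rot[8] = rrPprQ$QqrPQpRQ
  rot[9] = rPprQ$QqrPQpRQr
  rot[10] = PprQ$QqrPQpRQrr
  rot[11] = prQ$QqrPQpRQrrP
  rot[12] = rQ$QqrPQpRQrrPp
  rot[13] = Q$QqrPQpRQrrPpr
  rot[14] = $QqrPQpRQrrPprQ
Sorted (with $ < everything):
  sorted[0] = $QqrPQpRQrrPprQ  (last char: 'Q')
  sorted[1] = PQpRQrrPprQ$Qqr  (last char: 'r')
  sorted[2] = PprQ$QqrPQpRQrr  (last char: 'r')
  sorted[3] = Q$QqrPQpRQrrPpr  (last char: 'r')
  sorted[4] = QpRQrrPprQ$QqrP  (last char: 'P')
  sorted[5] = QqrPQpRQrrPprQ$  (last char: '$')
  sorted[6] = QrrPprQ$QqrPQpR  (last char: 'R')
  sorted[7] = RQrrPprQ$QqrPQp  (last char: 'p')
  sorted[8] = pRQrrPprQ$QqrPQ  (last char: 'Q')
  sorted[9] = prQ$QqrPQpRQrrP  (last char: 'P')
  sorted[10] = qrPQpRQrrPprQ$Q  (last char: 'Q')
  sorted[11] = rPQpRQrrPprQ$Qq  (last char: 'q')
  sorted[12] = rPprQ$QqrPQpRQr  (last char: 'r')
  sorted[13] = rQ$QqrPQpRQrrPp  (last char: 'p')
  sorted[14] = rrPprQ$QqrPQpRQ  (last char: 'Q')
Last column: QrrrP$RpQPQqrpQ
Original string S is at sorted index 5

Answer: QrrrP$RpQPQqrpQ
5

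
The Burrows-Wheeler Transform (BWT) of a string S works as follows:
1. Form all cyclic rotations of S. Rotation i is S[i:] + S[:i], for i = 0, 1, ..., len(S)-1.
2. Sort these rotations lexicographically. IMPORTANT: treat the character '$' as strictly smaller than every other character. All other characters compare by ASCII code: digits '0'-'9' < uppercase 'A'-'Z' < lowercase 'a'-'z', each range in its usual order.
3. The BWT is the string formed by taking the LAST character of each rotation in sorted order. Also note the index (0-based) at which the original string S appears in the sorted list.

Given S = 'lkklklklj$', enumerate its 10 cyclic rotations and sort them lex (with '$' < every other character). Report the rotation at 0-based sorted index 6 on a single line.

Answer: lj$lkklklk

Derivation:
All 10 rotations (rotation i = S[i:]+S[:i]):
  rot[0] = lkklklklj$
  rot[1] = kklklklj$l
  rot[2] = klklklj$lk
  rot[3] = lklklj$lkk
  rot[4] = klklj$lkkl
  rot[5] = lklj$lkklk
  rot[6] = klj$lkklkl
  rot[7] = lj$lkklklk
  rot[8] = j$lkklklkl
  rot[9] = $lkklklklj
Sorted (with $ < everything):
  sorted[0] = $lkklklklj
  sorted[1] = j$lkklklkl
  sorted[2] = kklklklj$l
  sorted[3] = klj$lkklkl
  sorted[4] = klklj$lkkl
  sorted[5] = klklklj$lk
  sorted[6] = lj$lkklklk
  sorted[7] = lkklklklj$
  sorted[8] = lklj$lkklk
  sorted[9] = lklklj$lkk
sorted[6] = lj$lkklklk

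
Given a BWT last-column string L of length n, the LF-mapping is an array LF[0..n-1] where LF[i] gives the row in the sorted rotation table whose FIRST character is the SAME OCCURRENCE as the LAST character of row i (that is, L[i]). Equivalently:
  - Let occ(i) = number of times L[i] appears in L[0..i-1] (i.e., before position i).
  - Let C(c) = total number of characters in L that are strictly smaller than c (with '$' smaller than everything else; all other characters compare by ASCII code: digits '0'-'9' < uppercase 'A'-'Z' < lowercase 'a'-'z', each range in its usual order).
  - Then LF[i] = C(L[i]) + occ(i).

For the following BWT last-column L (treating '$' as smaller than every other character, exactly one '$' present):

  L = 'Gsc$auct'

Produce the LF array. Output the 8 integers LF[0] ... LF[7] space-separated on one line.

Answer: 1 5 3 0 2 7 4 6

Derivation:
Char counts: '$':1, 'G':1, 'a':1, 'c':2, 's':1, 't':1, 'u':1
C (first-col start): C('$')=0, C('G')=1, C('a')=2, C('c')=3, C('s')=5, C('t')=6, C('u')=7
L[0]='G': occ=0, LF[0]=C('G')+0=1+0=1
L[1]='s': occ=0, LF[1]=C('s')+0=5+0=5
L[2]='c': occ=0, LF[2]=C('c')+0=3+0=3
L[3]='$': occ=0, LF[3]=C('$')+0=0+0=0
L[4]='a': occ=0, LF[4]=C('a')+0=2+0=2
L[5]='u': occ=0, LF[5]=C('u')+0=7+0=7
L[6]='c': occ=1, LF[6]=C('c')+1=3+1=4
L[7]='t': occ=0, LF[7]=C('t')+0=6+0=6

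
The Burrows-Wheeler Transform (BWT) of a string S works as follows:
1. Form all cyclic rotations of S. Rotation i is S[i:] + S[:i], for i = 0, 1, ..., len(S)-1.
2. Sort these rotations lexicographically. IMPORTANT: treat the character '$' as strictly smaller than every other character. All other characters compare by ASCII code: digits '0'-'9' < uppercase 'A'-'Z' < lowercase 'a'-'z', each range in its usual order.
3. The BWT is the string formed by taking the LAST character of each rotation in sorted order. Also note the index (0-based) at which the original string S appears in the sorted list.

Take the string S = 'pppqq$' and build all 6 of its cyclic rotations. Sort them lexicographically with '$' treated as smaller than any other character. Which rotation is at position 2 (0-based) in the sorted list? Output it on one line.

All 6 rotations (rotation i = S[i:]+S[:i]):
  rot[0] = pppqq$
  rot[1] = ppqq$p
  rot[2] = pqq$pp
  rot[3] = qq$ppp
  rot[4] = q$pppq
  rot[5] = $pppqq
Sorted (with $ < everything):
  sorted[0] = $pppqq
  sorted[1] = pppqq$
  sorted[2] = ppqq$p
  sorted[3] = pqq$pp
  sorted[4] = q$pppq
  sorted[5] = qq$ppp
sorted[2] = ppqq$p

Answer: ppqq$p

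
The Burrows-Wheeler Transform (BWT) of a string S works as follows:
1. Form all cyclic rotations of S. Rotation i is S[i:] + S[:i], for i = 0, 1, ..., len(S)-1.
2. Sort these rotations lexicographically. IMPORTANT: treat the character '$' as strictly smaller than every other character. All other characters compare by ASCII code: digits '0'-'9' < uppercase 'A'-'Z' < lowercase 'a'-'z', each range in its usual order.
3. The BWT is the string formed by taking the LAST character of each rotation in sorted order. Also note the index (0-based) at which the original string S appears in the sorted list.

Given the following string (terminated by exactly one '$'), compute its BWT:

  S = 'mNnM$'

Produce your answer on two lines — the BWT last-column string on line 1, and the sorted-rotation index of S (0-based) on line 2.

All 5 rotations (rotation i = S[i:]+S[:i]):
  rot[0] = mNnM$
  rot[1] = NnM$m
  rot[2] = nM$mN
  rot[3] = M$mNn
  rot[4] = $mNnM
Sorted (with $ < everything):
  sorted[0] = $mNnM  (last char: 'M')
  sorted[1] = M$mNn  (last char: 'n')
  sorted[2] = NnM$m  (last char: 'm')
  sorted[3] = mNnM$  (last char: '$')
  sorted[4] = nM$mN  (last char: 'N')
Last column: Mnm$N
Original string S is at sorted index 3

Answer: Mnm$N
3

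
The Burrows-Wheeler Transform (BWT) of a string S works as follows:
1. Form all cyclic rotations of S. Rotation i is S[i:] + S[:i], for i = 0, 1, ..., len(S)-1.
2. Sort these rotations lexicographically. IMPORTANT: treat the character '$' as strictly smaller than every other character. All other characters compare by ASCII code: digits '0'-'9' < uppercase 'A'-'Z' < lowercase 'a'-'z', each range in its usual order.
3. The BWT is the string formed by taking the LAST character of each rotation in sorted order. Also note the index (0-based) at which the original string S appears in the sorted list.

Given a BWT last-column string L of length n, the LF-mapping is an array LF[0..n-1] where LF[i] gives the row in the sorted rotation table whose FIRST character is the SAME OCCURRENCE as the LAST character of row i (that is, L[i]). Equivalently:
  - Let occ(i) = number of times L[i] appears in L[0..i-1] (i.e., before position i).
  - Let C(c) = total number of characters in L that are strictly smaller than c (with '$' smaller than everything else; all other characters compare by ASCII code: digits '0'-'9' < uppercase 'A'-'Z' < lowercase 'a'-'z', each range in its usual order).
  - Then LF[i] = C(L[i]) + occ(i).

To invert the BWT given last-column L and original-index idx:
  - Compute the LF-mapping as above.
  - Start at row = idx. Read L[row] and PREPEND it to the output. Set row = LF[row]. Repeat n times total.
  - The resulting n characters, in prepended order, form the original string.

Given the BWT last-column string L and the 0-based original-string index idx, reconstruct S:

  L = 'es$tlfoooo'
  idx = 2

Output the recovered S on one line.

LF mapping: 1 8 0 9 3 2 4 5 6 7
Walk LF starting at row 2, prepending L[row]:
  step 1: row=2, L[2]='$', prepend. Next row=LF[2]=0
  step 2: row=0, L[0]='e', prepend. Next row=LF[0]=1
  step 3: row=1, L[1]='s', prepend. Next row=LF[1]=8
  step 4: row=8, L[8]='o', prepend. Next row=LF[8]=6
  step 5: row=6, L[6]='o', prepend. Next row=LF[6]=4
  step 6: row=4, L[4]='l', prepend. Next row=LF[4]=3
  step 7: row=3, L[3]='t', prepend. Next row=LF[3]=9
  step 8: row=9, L[9]='o', prepend. Next row=LF[9]=7
  step 9: row=7, L[7]='o', prepend. Next row=LF[7]=5
  step 10: row=5, L[5]='f', prepend. Next row=LF[5]=2
Reversed output: footloose$

Answer: footloose$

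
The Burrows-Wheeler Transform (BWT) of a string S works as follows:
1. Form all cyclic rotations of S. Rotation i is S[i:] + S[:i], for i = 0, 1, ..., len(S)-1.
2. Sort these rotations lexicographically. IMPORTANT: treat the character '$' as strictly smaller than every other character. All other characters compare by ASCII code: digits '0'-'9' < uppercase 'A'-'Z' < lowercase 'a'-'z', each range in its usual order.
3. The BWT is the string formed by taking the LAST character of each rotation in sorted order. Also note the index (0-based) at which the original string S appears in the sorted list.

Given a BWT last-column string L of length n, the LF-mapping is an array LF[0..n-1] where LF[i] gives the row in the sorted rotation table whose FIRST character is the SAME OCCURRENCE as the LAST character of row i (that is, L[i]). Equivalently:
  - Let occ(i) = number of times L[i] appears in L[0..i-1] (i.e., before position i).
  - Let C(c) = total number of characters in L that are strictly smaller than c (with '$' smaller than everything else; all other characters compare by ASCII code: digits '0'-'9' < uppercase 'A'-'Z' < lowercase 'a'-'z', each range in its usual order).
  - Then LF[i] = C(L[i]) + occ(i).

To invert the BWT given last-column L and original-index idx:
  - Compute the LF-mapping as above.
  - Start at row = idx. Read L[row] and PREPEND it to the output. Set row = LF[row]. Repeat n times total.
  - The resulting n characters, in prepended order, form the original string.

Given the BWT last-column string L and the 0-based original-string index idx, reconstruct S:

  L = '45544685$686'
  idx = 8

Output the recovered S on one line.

Answer: 66885654454$

Derivation:
LF mapping: 1 4 5 2 3 7 10 6 0 8 11 9
Walk LF starting at row 8, prepending L[row]:
  step 1: row=8, L[8]='$', prepend. Next row=LF[8]=0
  step 2: row=0, L[0]='4', prepend. Next row=LF[0]=1
  step 3: row=1, L[1]='5', prepend. Next row=LF[1]=4
  step 4: row=4, L[4]='4', prepend. Next row=LF[4]=3
  step 5: row=3, L[3]='4', prepend. Next row=LF[3]=2
  step 6: row=2, L[2]='5', prepend. Next row=LF[2]=5
  step 7: row=5, L[5]='6', prepend. Next row=LF[5]=7
  step 8: row=7, L[7]='5', prepend. Next row=LF[7]=6
  step 9: row=6, L[6]='8', prepend. Next row=LF[6]=10
  step 10: row=10, L[10]='8', prepend. Next row=LF[10]=11
  step 11: row=11, L[11]='6', prepend. Next row=LF[11]=9
  step 12: row=9, L[9]='6', prepend. Next row=LF[9]=8
Reversed output: 66885654454$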